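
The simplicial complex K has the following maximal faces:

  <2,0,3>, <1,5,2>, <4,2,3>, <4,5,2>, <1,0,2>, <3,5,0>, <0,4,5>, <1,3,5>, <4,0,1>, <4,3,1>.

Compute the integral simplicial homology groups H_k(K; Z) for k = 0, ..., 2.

Take the total order 0 < 1 < 2 < 3 < 4 < 5 on the vertex set. Then K (dimension 2) consists of the simplices:

  0-simplices (6): [0], [1], [2], [3], [4], [5]
  1-simplices (15): [0,1], [0,2], [0,3], [0,4], [0,5], [1,2], [1,3], [1,4], [1,5], [2,3], [2,4], [2,5], [3,4], [3,5], [4,5]
  2-simplices (10): [0,1,2], [0,1,4], [0,2,3], [0,3,5], [0,4,5], [1,2,5], [1,3,4], [1,3,5], [2,3,4], [2,4,5]

Hence C_0 ≅ Z^6, C_1 ≅ Z^15, C_2 ≅ Z^10.

The boundary map ∂_1: C_1 → C_0 maps an edge to its endpoints' difference, ∂[p,q] = q − p. For instance
  ∂[0,4] = [4] − [0].
This gives a 6×15 integer matrix of rank 5; reducing to Smith normal form yields diagonal entries (1,1,1,1,1).

Boundary ∂_2: C_2 → C_1 maps a triangle to the signed sum of its edges. For instance
  ∂[1,3,5] = [3,5] − [1,5] + [1,3],
  ∂[2,4,5] = [4,5] − [2,5] + [2,4].
This gives a 15×10 integer matrix of rank 10; reducing to Smith normal form yields diagonal entries (1,1,1,1,1,1,1,1,1,2).

Reading off H_k = ker ∂_k / im ∂_{k+1}:

  H_0: rank C_0 − rank ∂_1 = 6 − 5 = 1, and the invariant factors of ∂_1 are all 1, so H_0 ≅ Z.
  H_1: rank ker ∂_1 − rank ∂_2 = (15 − 5) − 10 = 0, and ∂_2 has invariant factor 2 > 1, so H_1 ≅ Z/2Z.
  H_2: rank ker ∂_2 − rank ∂_3 = (10 − 10) − 0 = 0, and there is no ∂_3, so H_2 ≅ 0.

As a check, the Euler characteristic is 6 − 15 + 10 = 1, which agrees with 1 − 0 + 0 = 1.
(K is a triangulation of the real projective plane RP^2.)

H_0 ≅ Z,  H_1 ≅ Z/2Z,  H_2 = 0.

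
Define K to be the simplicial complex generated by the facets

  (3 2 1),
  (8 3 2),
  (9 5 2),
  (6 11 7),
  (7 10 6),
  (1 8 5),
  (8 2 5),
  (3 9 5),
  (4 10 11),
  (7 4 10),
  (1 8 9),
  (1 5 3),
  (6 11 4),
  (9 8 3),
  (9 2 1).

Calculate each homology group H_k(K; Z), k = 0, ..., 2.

H_0 = Z^2,  H_1 = Z ⊕ Z_2,  H_2 = 0.

We work with the vertex ordering 1 < 2 < 3 < 4 < 5 < 6 < 7 < 8 < 9 < 10 < 11. The simplices of K, each written with vertices in increasing order, are:

  0-simplices (11): [1], [2], [3], [4], [5], [6], [7], [8], [9], [10], [11]
  1-simplices (25): (25 of them)
  2-simplices (15): [1,2,3], [1,2,9], [1,3,5], [1,5,8], [1,8,9], [2,3,8], [2,5,8], [2,5,9], [3,5,9], [3,8,9], [4,6,11], [4,7,10], [4,10,11], [6,7,10], [6,7,11]

Hence C_0 ≅ Z^11, C_1 ≅ Z^25, C_2 ≅ Z^15.

The boundary map ∂_1: C_1 → C_0 is given by ∂[p,q] = [q] − [p]. For instance
  ∂[1,8] = [8] − [1].
As a 11×25 matrix over Z this has rank 9, with invariant factors (1,1,1,1,1,1,1,1,1).

∂_2: C_2 → C_1 maps a triangle to the signed sum of its edges. For instance
  ∂[1,8,9] = [8,9] − [1,9] + [1,8],
  ∂[1,2,3] = [2,3] − [1,3] + [1,2].
This gives a 25×15 integer matrix of rank 15; reducing to Smith normal form yields diagonal entries (1,1,1,1,1,1,1,1,1,1,1,1,1,1,2).

From H_k ≅ ker(∂_k) / im(∂_{k+1}) we obtain:

  H_0: rank C_0 − rank ∂_1 = 11 − 9 = 2, and the invariant factors of ∂_1 are all 1, so H_0 ≅ Z^2.
  H_1: rank ker ∂_1 − rank ∂_2 = (25 − 9) − 15 = 1, and ∂_2 has invariant factor 2 > 1, so H_1 ≅ Z ⊕ Z_2.
  H_2: rank ker ∂_2 − rank ∂_3 = (15 − 15) − 0 = 0, and there is no ∂_3, so H_2 ≅ 0.

As a check, the Euler characteristic is 11 − 25 + 15 = 1, which agrees with 2 − 1 + 0 = 1.
(K is a triangulation of the disjoint union of the real projective plane RP^2 and the Möbius band.)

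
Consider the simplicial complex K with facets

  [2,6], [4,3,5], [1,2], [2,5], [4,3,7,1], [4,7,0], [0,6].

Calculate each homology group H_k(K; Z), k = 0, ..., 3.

Order the vertices as 0 < 1 < 2 < 3 < 4 < 5 < 6 < 7. Listing each simplex with vertices in this order, K has dimension 3 with simplices:

  0-simplices (8): [0], [1], [2], [3], [4], [5], [6], [7]
  1-simplices (14): [0,4], [0,6], [0,7], [1,2], [1,3], [1,4], [1,7], [2,5], [2,6], [3,4], [3,5], [3,7], [4,5], [4,7]
  2-simplices (6): [0,4,7], [1,3,4], [1,3,7], [1,4,7], [3,4,5], [3,4,7]
  3-simplices (1): [1,3,4,7]

so the chain groups are C_0 ≅ Z^8, C_1 ≅ Z^14, C_2 ≅ Z^6, C_3 ≅ Z^1.

The boundary map ∂_1: C_1 → C_0 maps an edge to its endpoints' difference, ∂[p,q] = q − p. For instance
  ∂[2,5] = [5] − [2].
The resulting 8×14 matrix has rank 7, and its Smith normal form has invariant factors (1,1,1,1,1,1,1).

Boundary ∂_2: C_2 → C_1 maps a triangle to the signed sum of its edges. For instance
  ∂[1,3,4] = [3,4] − [1,4] + [1,3],
  ∂[3,4,7] = [4,7] − [3,7] + [3,4].
The 14×6 boundary matrix has rank 5 and Smith normal form diag(1,1,1,1,1).

The boundary map ∂_3: C_3 → C_2 sends each 3-simplex σ to the alternating sum Σ_i (−1)^i (σ with its i-th vertex removed). For instance
  ∂[1,3,4,7] = [3,4,7] − [1,4,7] + [1,3,7] − [1,3,4].
As a 6×1 matrix over Z this has rank 1, with invariant factors (1).

Reading off H_k = ker ∂_k / im ∂_{k+1}:

  H_0: rank C_0 − rank ∂_1 = 8 − 7 = 1, and the invariant factors of ∂_1 are all 1, so H_0 ≅ Z.
  H_1: rank ker ∂_1 − rank ∂_2 = (14 − 7) − 5 = 2, and the invariant factors of ∂_2 are all 1, so H_1 ≅ Z^2.
  H_2: rank ker ∂_2 − rank ∂_3 = (6 − 5) − 1 = 0, and the invariant factors of ∂_3 are all 1, so H_2 ≅ 0.
  H_3: rank ker ∂_3 − rank ∂_4 = (1 − 1) − 0 = 0, and there is no ∂_4, so H_3 ≅ 0.

H_0 = Z,  H_1 = Z^2,  H_2 = 0,  H_3 = 0.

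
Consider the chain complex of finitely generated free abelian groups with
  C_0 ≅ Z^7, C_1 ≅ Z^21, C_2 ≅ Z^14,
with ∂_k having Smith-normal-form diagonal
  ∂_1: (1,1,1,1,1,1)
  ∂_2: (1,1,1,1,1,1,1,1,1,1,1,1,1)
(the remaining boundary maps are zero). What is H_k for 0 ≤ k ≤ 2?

H_0 ≅ Z,  H_1 ≅ Z^2,  H_2 ≅ Z.

H_0: b_0 = 7 − 0 − 6 = 1; torsion from ∂_1 factors > 1: none. So H_0 ≅ Z.
H_1: b_1 = 21 − 6 − 13 = 2; torsion from ∂_2 factors > 1: none. So H_1 ≅ Z^2.
H_2: b_2 = 14 − 13 − 0 = 1; torsion from ∂_3 factors > 1: none. So H_2 ≅ Z.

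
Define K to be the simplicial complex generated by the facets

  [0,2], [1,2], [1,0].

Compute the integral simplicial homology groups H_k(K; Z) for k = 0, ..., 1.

K has 3 vertices, 3 edges.
rank ∂_0 = 0, rank ∂_1 = 2 ⇒ b_0 = 3 − 0 − 2 = 1; all invariant factors of ∂_1 are 1 so no torsion. So H_0 ≅ Z.
rank ∂_1 = 2, rank ∂_2 = 0 ⇒ b_1 = 3 − 2 − 0 = 1. So H_1 ≅ Z.

H_0 = Z,  H_1 = Z.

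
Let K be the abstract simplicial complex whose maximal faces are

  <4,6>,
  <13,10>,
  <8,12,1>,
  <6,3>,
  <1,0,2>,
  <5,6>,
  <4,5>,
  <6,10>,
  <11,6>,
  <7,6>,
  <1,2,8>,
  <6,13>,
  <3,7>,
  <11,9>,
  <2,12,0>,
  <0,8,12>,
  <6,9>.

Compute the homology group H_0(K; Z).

Order the vertices as 0 < 1 < 2 < 3 < 4 < 5 < 6 < 7 < 8 < 9 < 10 < 11 < 12 < 13. Listing each simplex with vertices in this order, K has dimension 2 with simplices:

  0-simplices (14): [0], [1], [2], [3], [4], [5], [6], [7], [8], [9], [10], [11], [12], [13]
  1-simplices (22): (22 of them)
  2-simplices (5): [0,1,2], [0,2,12], [0,8,12], [1,2,8], [1,8,12]

so the chain groups are C_0 ≅ Z^14, C_1 ≅ Z^22, C_2 ≅ Z^5.

Boundary ∂_1: C_1 → C_0 maps an edge to its endpoints' difference, ∂[p,q] = q − p. For instance
  ∂[6,9] = [9] − [6].
This gives a 14×22 integer matrix of rank 12; reducing to Smith normal form yields diagonal entries (1,1,1,1,1,1,1,1,1,1,1,1).

∂_2: C_2 → C_1 acts by ∂[p,q,r] = [q,r] − [p,r] + [p,q]. For instance
  ∂[1,8,12] = [8,12] − [1,12] + [1,8],
  ∂[0,2,12] = [2,12] − [0,12] + [0,2].
The resulting 22×5 matrix has rank 5, and its Smith normal form has invariant factors (1,1,1,1,1).

Computing H_k = (kernel of ∂_k) / (image of ∂_{k+1}):

  H_0: rank C_0 − rank ∂_1 = 14 − 12 = 2, and the invariant factors of ∂_1 are all 1, so H_0 ≅ Z^2.

(K is a triangulation of the disjoint union of the Möbius band and a wedge of 4 circles.)

H_0 ≅ Z^2.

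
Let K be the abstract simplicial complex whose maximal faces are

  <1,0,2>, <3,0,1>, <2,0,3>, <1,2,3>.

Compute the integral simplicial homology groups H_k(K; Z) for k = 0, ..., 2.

We work with the vertex ordering 0 < 1 < 2 < 3. The simplices of K, each written with vertices in increasing order, are:

  0-simplices (4): [0], [1], [2], [3]
  1-simplices (6): [0,1], [0,2], [0,3], [1,2], [1,3], [2,3]
  2-simplices (4): [0,1,2], [0,1,3], [0,2,3], [1,2,3]

so the chain groups are C_0 ≅ Z^4, C_1 ≅ Z^6, C_2 ≅ Z^4.

∂_1: C_1 → C_0 is given by ∂[p,q] = [q] − [p].
The 4×6 boundary matrix has rank 3 and Smith normal form diag(1,1,1).

∂_2: C_2 → C_1 sends each 2-simplex [p,q,r] to [q,r] − [p,r] + [p,q]. For instance
  ∂[0,2,3] = [2,3] − [0,3] + [0,2],
  ∂[0,1,2] = [1,2] − [0,2] + [0,1].
The resulting 6×4 matrix has rank 3, and its Smith normal form has invariant factors (1,1,1).

From H_k ≅ ker(∂_k) / im(∂_{k+1}) we obtain:

  H_0: rank C_0 − rank ∂_1 = 4 − 3 = 1, and the invariant factors of ∂_1 are all 1, so H_0 = Z.
  H_1: rank ker ∂_1 − rank ∂_2 = (6 − 3) − 3 = 0, and the invariant factors of ∂_2 are all 1, so H_1 = 0.
  H_2: rank ker ∂_2 − rank ∂_3 = (4 − 3) − 0 = 1, and there is no ∂_3, so H_2 = Z.

H_0 = Z,  H_1 = 0,  H_2 = Z.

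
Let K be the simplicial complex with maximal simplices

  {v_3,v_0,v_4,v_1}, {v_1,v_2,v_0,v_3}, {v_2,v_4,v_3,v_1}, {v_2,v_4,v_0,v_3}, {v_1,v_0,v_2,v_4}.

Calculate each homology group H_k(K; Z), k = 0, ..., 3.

Fix the vertex order v_0 < v_1 < v_2 < v_3 < v_4 and write every simplex with vertices in increasing order. Then dim K = 3 and the simplices of K are:

  0-simplices (5): [v_0], [v_1], [v_2], [v_3], [v_4]
  1-simplices (10): [v_0,v_1], [v_0,v_2], [v_0,v_3], [v_0,v_4], [v_1,v_2], [v_1,v_3], [v_1,v_4], [v_2,v_3], [v_2,v_4], [v_3,v_4]
  2-simplices (10): [v_0,v_1,v_2], [v_0,v_1,v_3], [v_0,v_1,v_4], [v_0,v_2,v_3], [v_0,v_2,v_4], [v_0,v_3,v_4], [v_1,v_2,v_3], [v_1,v_2,v_4], [v_1,v_3,v_4], [v_2,v_3,v_4]
  3-simplices (5): [v_0,v_1,v_2,v_3], [v_0,v_1,v_2,v_4], [v_0,v_1,v_3,v_4], [v_0,v_2,v_3,v_4], [v_1,v_2,v_3,v_4]

Hence C_0 ≅ Z^5, C_1 ≅ Z^10, C_2 ≅ Z^10, C_3 ≅ Z^5.

∂_1: C_1 → C_0 sends each edge [p,q] (with p < q) to q − p.
The resulting 5×10 matrix has rank 4, and its Smith normal form has invariant factors (1,1,1,1).

The boundary map ∂_2: C_2 → C_1 sends each 2-simplex [p,q,r] to [q,r] − [p,r] + [p,q]. For instance
  ∂[v_1,v_2,v_3] = [v_2,v_3] − [v_1,v_3] + [v_1,v_2],
  ∂[v_0,v_3,v_4] = [v_3,v_4] − [v_0,v_4] + [v_0,v_3].
The 10×10 boundary matrix has rank 6 and Smith normal form diag(1,1,1,1,1,1).

Boundary ∂_3: C_3 → C_2 sends each 3-simplex σ to the alternating sum Σ_i (−1)^i (σ with its i-th vertex removed). For instance
  ∂[v_0,v_2,v_3,v_4] = [v_2,v_3,v_4] − [v_0,v_3,v_4] + [v_0,v_2,v_4] − [v_0,v_2,v_3],
  ∂[v_0,v_1,v_2,v_4] = [v_1,v_2,v_4] − [v_0,v_2,v_4] + [v_0,v_1,v_4] − [v_0,v_1,v_2].
The resulting 10×5 matrix has rank 4, and its Smith normal form has invariant factors (1,1,1,1).

Computing H_k = (kernel of ∂_k) / (image of ∂_{k+1}):

  H_0: rank C_0 − rank ∂_1 = 5 − 4 = 1, and the invariant factors of ∂_1 are all 1, so H_0 ≅ Z.
  H_1: rank ker ∂_1 − rank ∂_2 = (10 − 4) − 6 = 0, and the invariant factors of ∂_2 are all 1, so H_1 ≅ 0.
  H_2: rank ker ∂_2 − rank ∂_3 = (10 − 6) − 4 = 0, and the invariant factors of ∂_3 are all 1, so H_2 ≅ 0.
  H_3: rank ker ∂_3 − rank ∂_4 = (5 − 4) − 0 = 1, and there is no ∂_4, so H_3 ≅ Z.

H_0 = Z,  H_1 = 0,  H_2 = 0,  H_3 = Z.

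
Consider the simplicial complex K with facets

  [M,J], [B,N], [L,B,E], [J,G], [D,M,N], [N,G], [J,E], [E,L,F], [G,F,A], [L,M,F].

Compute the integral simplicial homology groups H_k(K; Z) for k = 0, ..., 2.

Order the vertices as A < B < D < E < F < G < J < L < M < N. Listing each simplex with vertices in this order, K has dimension 2 with simplices:

  0-simplices (10): A, B, D, E, F, G, J, L, M, N
  1-simplices (18): AF, AG, BE, BL, BN, DM, DN, EF, EJ, EL, FG, FL, FM, GJ, GN, JM, LM, MN
  2-simplices (5): AFG, BEL, DMN, EFL, FLM

Hence C_0 ≅ Z^10, C_1 ≅ Z^18, C_2 ≅ Z^5.

The boundary map ∂_1: C_1 → C_0 is given by ∂[p,q] = [q] − [p]. For instance
  ∂FG = G − F.
The resulting 10×18 matrix has rank 9, and its Smith normal form has invariant factors (1,1,1,1,1,1,1,1,1).

∂_2: C_2 → C_1 sends each 2-simplex [p,q,r] to [q,r] − [p,r] + [p,q]. For instance
  ∂EFL = FL − EL + EF,
  ∂FLM = LM − FM + FL.
The 18×5 boundary matrix has rank 5 and Smith normal form diag(1,1,1,1,1).

Now H_k = ker ∂_k / im ∂_{k+1}, so:

  H_0: rank C_0 − rank ∂_1 = 10 − 9 = 1, and the invariant factors of ∂_1 are all 1, so H_0 = Z.
  H_1: rank ker ∂_1 − rank ∂_2 = (18 − 9) − 5 = 4, and the invariant factors of ∂_2 are all 1, so H_1 = Z^4.
  H_2: rank ker ∂_2 − rank ∂_3 = (5 − 5) − 0 = 0, and there is no ∂_3, so H_2 = 0.

As a check, the Euler characteristic is 10 − 18 + 5 = -3, which agrees with 1 − 4 + 0 = -3.

H_0 = Z,  H_1 = Z^4,  H_2 = 0.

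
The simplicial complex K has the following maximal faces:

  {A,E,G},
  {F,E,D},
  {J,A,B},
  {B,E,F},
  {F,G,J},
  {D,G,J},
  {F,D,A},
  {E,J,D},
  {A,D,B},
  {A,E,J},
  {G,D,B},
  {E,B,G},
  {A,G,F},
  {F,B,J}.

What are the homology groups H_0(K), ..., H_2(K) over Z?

We work with the vertex ordering A < B < D < E < F < G < J. The simplices of K, each written with vertices in increasing order, are:

  0-simplices (7): A, B, D, E, F, G, J
  1-simplices (21): AB, AD, AE, AF, AG, AJ, BD, BE, BF, BG, BJ, DE, DF, DG, DJ, EF, EG, EJ, FG, FJ, GJ
  2-simplices (14): ABD, ABJ, ADF, AEG, AEJ, AFG, BDG, BEF, BEG, BFJ, DEF, DEJ, DGJ, FGJ

Hence C_0 ≅ Z^7, C_1 ≅ Z^21, C_2 ≅ Z^14.

Boundary ∂_1: C_1 → C_0 sends each edge [p,q] (with p < q) to q − p. For instance
  ∂BG = G − B.
The resulting 7×21 matrix has rank 6, and its Smith normal form has invariant factors (1,1,1,1,1,1).

Boundary ∂_2: C_2 → C_1 maps a triangle to the signed sum of its edges. For instance
  ∂AEJ = EJ − AJ + AE,
  ∂DEJ = EJ − DJ + DE.
The 21×14 boundary matrix has rank 13 and Smith normal form diag(1,1,1,1,1,1,1,1,1,1,1,1,1).

Reading off H_k = ker ∂_k / im ∂_{k+1}:

  H_0: rank C_0 − rank ∂_1 = 7 − 6 = 1, and the invariant factors of ∂_1 are all 1, so H_0 = Z.
  H_1: rank ker ∂_1 − rank ∂_2 = (21 − 6) − 13 = 2, and the invariant factors of ∂_2 are all 1, so H_1 = Z^2.
  H_2: rank ker ∂_2 − rank ∂_3 = (14 − 13) − 0 = 1, and there is no ∂_3, so H_2 = Z.

(K is a triangulation of the torus T^2.)

H_0 ≅ Z,  H_1 ≅ Z^2,  H_2 ≅ Z.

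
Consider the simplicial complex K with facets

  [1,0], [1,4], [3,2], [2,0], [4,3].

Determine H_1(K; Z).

H_1 ≅ Z.

We work with the vertex ordering 0 < 1 < 2 < 3 < 4. The simplices of K, each written with vertices in increasing order, are:

  0-simplices (5): [0], [1], [2], [3], [4]
  1-simplices (5): [0,1], [0,2], [1,4], [2,3], [3,4]

Hence C_0 ≅ Z^5, C_1 ≅ Z^5.

Boundary ∂_1: C_1 → C_0 maps an edge to its endpoints' difference, ∂[p,q] = q − p. For instance
  ∂[0,1] = [1] − [0].
The 5×5 boundary matrix has rank 4 and Smith normal form diag(1,1,1,1).

Reading off H_k = ker ∂_k / im ∂_{k+1}:

  H_1: rank ker ∂_1 − rank ∂_2 = (5 − 4) − 0 = 1, and there is no ∂_2, so H_1 ≅ Z.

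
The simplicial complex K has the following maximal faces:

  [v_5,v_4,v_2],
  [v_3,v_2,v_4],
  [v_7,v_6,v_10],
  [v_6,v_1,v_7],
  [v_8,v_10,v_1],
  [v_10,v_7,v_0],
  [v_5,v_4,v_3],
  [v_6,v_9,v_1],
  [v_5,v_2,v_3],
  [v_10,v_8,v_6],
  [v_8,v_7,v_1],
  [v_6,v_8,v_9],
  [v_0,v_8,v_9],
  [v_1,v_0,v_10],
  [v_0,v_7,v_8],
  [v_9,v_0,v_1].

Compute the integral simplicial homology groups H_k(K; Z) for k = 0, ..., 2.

We work with the vertex ordering v_0 < v_1 < v_2 < v_3 < v_4 < v_5 < v_6 < v_7 < v_8 < v_9 < v_10. The simplices of K, each written with vertices in increasing order, are:

  0-simplices (11): [v_0], [v_1], [v_2], [v_3], [v_4], [v_5], [v_6], [v_7], [v_8], [v_9], [v_10]
  1-simplices (24): (24 of them)
  2-simplices (16): (16 of them)

giving chain groups C_0 ≅ Z^11, C_1 ≅ Z^24, C_2 ≅ Z^16.

Boundary ∂_1: C_1 → C_0 is given by ∂[p,q] = [q] − [p]. For instance
  ∂[v_0,v_10] = [v_10] − [v_0].
The 11×24 boundary matrix has rank 9 and Smith normal form diag(1,1,1,1,1,1,1,1,1).

∂_2: C_2 → C_1 maps a triangle to the signed sum of its edges. For instance
  ∂[v_1,v_7,v_8] = [v_7,v_8] − [v_1,v_8] + [v_1,v_7],
  ∂[v_0,v_1,v_9] = [v_1,v_9] − [v_0,v_9] + [v_0,v_1].
This gives a 24×16 integer matrix of rank 15; reducing to Smith normal form yields diagonal entries (1,1,1,1,1,1,1,1,1,1,1,1,1,1,2).

Now H_k = ker ∂_k / im ∂_{k+1}, so:

  H_0: rank C_0 − rank ∂_1 = 11 − 9 = 2, and the invariant factors of ∂_1 are all 1, so H_0 = Z^2.
  H_1: rank ker ∂_1 − rank ∂_2 = (24 − 9) − 15 = 0, and ∂_2 has invariant factor 2 > 1, so H_1 = Z/2.
  H_2: rank ker ∂_2 − rank ∂_3 = (16 − 15) − 0 = 1, and there is no ∂_3, so H_2 = Z.

As a check, the Euler characteristic is 11 − 24 + 16 = 3, which agrees with 2 − 0 + 1 = 3.
(K is a triangulation of the disjoint union of the 2-sphere S^2 and the real projective plane RP^2.)

H_0 ≅ Z^2,  H_1 ≅ Z/2,  H_2 ≅ Z.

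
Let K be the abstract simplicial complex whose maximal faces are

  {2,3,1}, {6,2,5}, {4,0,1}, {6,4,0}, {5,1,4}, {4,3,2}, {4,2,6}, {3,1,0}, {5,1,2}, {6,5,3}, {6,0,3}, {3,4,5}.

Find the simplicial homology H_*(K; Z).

H_0 ≅ Z,  H_1 ≅ Z/2,  H_2 = 0.

We work with the vertex ordering 0 < 1 < 2 < 3 < 4 < 5 < 6. The simplices of K, each written with vertices in increasing order, are:

  0-simplices (7): [0], [1], [2], [3], [4], [5], [6]
  1-simplices (18): [0,1], [0,3], [0,4], [0,6], [1,2], [1,3], [1,4], [1,5], [2,3], [2,4], [2,5], [2,6], [3,4], [3,5], [3,6], [4,5], [4,6], [5,6]
  2-simplices (12): [0,1,3], [0,1,4], [0,3,6], [0,4,6], [1,2,3], [1,2,5], [1,4,5], [2,3,4], [2,4,6], [2,5,6], [3,4,5], [3,5,6]

Hence C_0 ≅ Z^7, C_1 ≅ Z^18, C_2 ≅ Z^12.

Boundary ∂_1: C_1 → C_0 maps an edge to its endpoints' difference, ∂[p,q] = q − p.
The 7×18 boundary matrix has rank 6 and Smith normal form diag(1,1,1,1,1,1).

The boundary map ∂_2: C_2 → C_1 acts by ∂[p,q,r] = [q,r] − [p,r] + [p,q]. For instance
  ∂[3,4,5] = [4,5] − [3,5] + [3,4],
  ∂[2,5,6] = [5,6] − [2,6] + [2,5].
The 18×12 boundary matrix has rank 12 and Smith normal form diag(1,1,1,1,1,1,1,1,1,1,1,2).

From H_k ≅ ker(∂_k) / im(∂_{k+1}) we obtain:

  H_0: rank C_0 − rank ∂_1 = 7 − 6 = 1, and the invariant factors of ∂_1 are all 1, so H_0 ≅ Z.
  H_1: rank ker ∂_1 − rank ∂_2 = (18 − 6) − 12 = 0, and ∂_2 has invariant factor 2 > 1, so H_1 ≅ Z/2.
  H_2: rank ker ∂_2 − rank ∂_3 = (12 − 12) − 0 = 0, and there is no ∂_3, so H_2 ≅ 0.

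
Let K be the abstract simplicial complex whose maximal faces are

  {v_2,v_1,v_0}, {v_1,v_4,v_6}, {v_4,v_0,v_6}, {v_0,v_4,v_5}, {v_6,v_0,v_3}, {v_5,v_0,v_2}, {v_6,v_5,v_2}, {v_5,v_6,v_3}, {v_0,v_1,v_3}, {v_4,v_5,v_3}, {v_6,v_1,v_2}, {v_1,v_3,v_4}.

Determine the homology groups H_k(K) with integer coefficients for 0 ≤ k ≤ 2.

Order the vertices as v_0 < v_1 < v_2 < v_3 < v_4 < v_5 < v_6. Listing each simplex with vertices in this order, K has dimension 2 with simplices:

  0-simplices (7): [v_0], [v_1], [v_2], [v_3], [v_4], [v_5], [v_6]
  1-simplices (18): (18 of them)
  2-simplices (12): (12 of them)

so the chain groups are C_0 ≅ Z^7, C_1 ≅ Z^18, C_2 ≅ Z^12.

Boundary ∂_1: C_1 → C_0 maps an edge to its endpoints' difference, ∂[p,q] = q − p. For instance
  ∂[v_0,v_2] = [v_2] − [v_0].
The 7×18 boundary matrix has rank 6 and Smith normal form diag(1,1,1,1,1,1).

∂_2: C_2 → C_1 maps a triangle to the signed sum of its edges. For instance
  ∂[v_1,v_4,v_6] = [v_4,v_6] − [v_1,v_6] + [v_1,v_4],
  ∂[v_0,v_4,v_5] = [v_4,v_5] − [v_0,v_5] + [v_0,v_4].
The resulting 18×12 matrix has rank 12, and its Smith normal form has invariant factors (1,1,1,1,1,1,1,1,1,1,1,2).

Computing H_k = (kernel of ∂_k) / (image of ∂_{k+1}):

  H_0: rank C_0 − rank ∂_1 = 7 − 6 = 1, and the invariant factors of ∂_1 are all 1, so H_0 = Z.
  H_1: rank ker ∂_1 − rank ∂_2 = (18 − 6) − 12 = 0, and ∂_2 has invariant factor 2 > 1, so H_1 = Z/2.
  H_2: rank ker ∂_2 − rank ∂_3 = (12 − 12) − 0 = 0, and there is no ∂_3, so H_2 = 0.

H_0 ≅ Z,  H_1 ≅ Z/2,  H_2 = 0.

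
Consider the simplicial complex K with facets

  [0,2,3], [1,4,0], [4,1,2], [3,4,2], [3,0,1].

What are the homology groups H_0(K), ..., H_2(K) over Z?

Order the vertices as 0 < 1 < 2 < 3 < 4. Listing each simplex with vertices in this order, K has dimension 2 with simplices:

  0-simplices (5): [0], [1], [2], [3], [4]
  1-simplices (10): [0,1], [0,2], [0,3], [0,4], [1,2], [1,3], [1,4], [2,3], [2,4], [3,4]
  2-simplices (5): [0,1,3], [0,1,4], [0,2,3], [1,2,4], [2,3,4]

giving chain groups C_0 ≅ Z^5, C_1 ≅ Z^10, C_2 ≅ Z^5.

The boundary map ∂_1: C_1 → C_0 maps an edge to its endpoints' difference, ∂[p,q] = q − p.
The resulting 5×10 matrix has rank 4, and its Smith normal form has invariant factors (1,1,1,1).

∂_2: C_2 → C_1 sends each 2-simplex [p,q,r] to [q,r] − [p,r] + [p,q]. For instance
  ∂[0,2,3] = [2,3] − [0,3] + [0,2],
  ∂[0,1,3] = [1,3] − [0,3] + [0,1].
As a 10×5 matrix over Z this has rank 5, with invariant factors (1,1,1,1,1).

Now H_k = ker ∂_k / im ∂_{k+1}, so:

  H_0: rank C_0 − rank ∂_1 = 5 − 4 = 1, and the invariant factors of ∂_1 are all 1, so H_0 ≅ Z.
  H_1: rank ker ∂_1 − rank ∂_2 = (10 − 4) − 5 = 1, and the invariant factors of ∂_2 are all 1, so H_1 ≅ Z.
  H_2: rank ker ∂_2 − rank ∂_3 = (5 − 5) − 0 = 0, and there is no ∂_3, so H_2 ≅ 0.

H_0 ≅ Z,  H_1 ≅ Z,  H_2 = 0.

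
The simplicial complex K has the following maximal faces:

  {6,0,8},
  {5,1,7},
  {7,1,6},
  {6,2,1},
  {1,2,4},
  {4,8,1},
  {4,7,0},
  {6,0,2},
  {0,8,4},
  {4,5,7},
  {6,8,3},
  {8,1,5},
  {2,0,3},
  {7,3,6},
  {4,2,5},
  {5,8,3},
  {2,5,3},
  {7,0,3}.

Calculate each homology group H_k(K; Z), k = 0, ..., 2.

H_0 ≅ Z,  H_1 ≅ Z ⊕ Z/2,  H_2 = 0.

Take the total order 0 < 1 < 2 < 3 < 4 < 5 < 6 < 7 < 8 on the vertex set. Then K (dimension 2) consists of the simplices:

  0-simplices (9): [0], [1], [2], [3], [4], [5], [6], [7], [8]
  1-simplices (27): (27 of them)
  2-simplices (18): [0,2,3], [0,2,6], [0,3,7], [0,4,7], [0,4,8], [0,6,8], [1,2,4], [1,2,6], [1,4,8], [1,5,7], [1,5,8], [1,6,7], [2,3,5], [2,4,5], [3,5,8], [3,6,7], [3,6,8], [4,5,7]

Hence C_0 ≅ Z^9, C_1 ≅ Z^27, C_2 ≅ Z^18.

The boundary map ∂_1: C_1 → C_0 is given by ∂[p,q] = [q] − [p].
This gives a 9×27 integer matrix of rank 8; reducing to Smith normal form yields diagonal entries (1,1,1,1,1,1,1,1).

The boundary map ∂_2: C_2 → C_1 sends each 2-simplex [p,q,r] to [q,r] − [p,r] + [p,q]. For instance
  ∂[3,5,8] = [5,8] − [3,8] + [3,5],
  ∂[0,4,7] = [4,7] − [0,7] + [0,4].
The 27×18 boundary matrix has rank 18 and Smith normal form diag(1,1,1,1,1,1,1,1,1,1,1,1,1,1,1,1,1,2).

Reading off H_k = ker ∂_k / im ∂_{k+1}:

  H_0: rank C_0 − rank ∂_1 = 9 − 8 = 1, and the invariant factors of ∂_1 are all 1, so H_0 = Z.
  H_1: rank ker ∂_1 − rank ∂_2 = (27 − 8) − 18 = 1, and ∂_2 has invariant factor 2 > 1, so H_1 = Z ⊕ Z/2.
  H_2: rank ker ∂_2 − rank ∂_3 = (18 − 18) − 0 = 0, and there is no ∂_3, so H_2 = 0.

(K is a triangulation of the Klein bottle.)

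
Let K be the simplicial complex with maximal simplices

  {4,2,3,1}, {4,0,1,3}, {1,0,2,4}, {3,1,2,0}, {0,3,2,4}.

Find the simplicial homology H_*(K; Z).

H_0 = Z,  H_1 = 0,  H_2 = 0,  H_3 = Z.

We work with the vertex ordering 0 < 1 < 2 < 3 < 4. The simplices of K, each written with vertices in increasing order, are:

  0-simplices (5): [0], [1], [2], [3], [4]
  1-simplices (10): [0,1], [0,2], [0,3], [0,4], [1,2], [1,3], [1,4], [2,3], [2,4], [3,4]
  2-simplices (10): [0,1,2], [0,1,3], [0,1,4], [0,2,3], [0,2,4], [0,3,4], [1,2,3], [1,2,4], [1,3,4], [2,3,4]
  3-simplices (5): [0,1,2,3], [0,1,2,4], [0,1,3,4], [0,2,3,4], [1,2,3,4]

so the chain groups are C_0 ≅ Z^5, C_1 ≅ Z^10, C_2 ≅ Z^10, C_3 ≅ Z^5.

The boundary map ∂_1: C_1 → C_0 sends each edge [p,q] (with p < q) to q − p. For instance
  ∂[0,2] = [2] − [0].
This gives a 5×10 integer matrix of rank 4; reducing to Smith normal form yields diagonal entries (1,1,1,1).

∂_2: C_2 → C_1 maps a triangle to the signed sum of its edges. For instance
  ∂[1,2,4] = [2,4] − [1,4] + [1,2],
  ∂[0,3,4] = [3,4] − [0,4] + [0,3].
The 10×10 boundary matrix has rank 6 and Smith normal form diag(1,1,1,1,1,1).

Boundary ∂_3: C_3 → C_2 sends each 3-simplex σ to the alternating sum Σ_i (−1)^i (σ with its i-th vertex removed). For instance
  ∂[0,1,3,4] = [1,3,4] − [0,3,4] + [0,1,4] − [0,1,3],
  ∂[0,1,2,4] = [1,2,4] − [0,2,4] + [0,1,4] − [0,1,2].
As a 10×5 matrix over Z this has rank 4, with invariant factors (1,1,1,1).

Now H_k = ker ∂_k / im ∂_{k+1}, so:

  H_0: rank C_0 − rank ∂_1 = 5 − 4 = 1, and the invariant factors of ∂_1 are all 1, so H_0 = Z.
  H_1: rank ker ∂_1 − rank ∂_2 = (10 − 4) − 6 = 0, and the invariant factors of ∂_2 are all 1, so H_1 = 0.
  H_2: rank ker ∂_2 − rank ∂_3 = (10 − 6) − 4 = 0, and the invariant factors of ∂_3 are all 1, so H_2 = 0.
  H_3: rank ker ∂_3 − rank ∂_4 = (5 − 4) − 0 = 1, and there is no ∂_4, so H_3 = Z.

As a check, the Euler characteristic is 5 − 10 + 10 − 5 = 0, which agrees with 1 − 0 + 0 − 1 = 0.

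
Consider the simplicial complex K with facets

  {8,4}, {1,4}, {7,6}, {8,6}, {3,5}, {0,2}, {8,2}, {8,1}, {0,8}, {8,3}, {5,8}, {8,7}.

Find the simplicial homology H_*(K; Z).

Order the vertices as 0 < 1 < 2 < 3 < 4 < 5 < 6 < 7 < 8. Listing each simplex with vertices in this order, K has dimension 1 with simplices:

  0-simplices (9): [0], [1], [2], [3], [4], [5], [6], [7], [8]
  1-simplices (12): [0,2], [0,8], [1,4], [1,8], [2,8], [3,5], [3,8], [4,8], [5,8], [6,7], [6,8], [7,8]

so the chain groups are C_0 ≅ Z^9, C_1 ≅ Z^12.

Boundary ∂_1: C_1 → C_0 is given by ∂[p,q] = [q] − [p].
The 9×12 boundary matrix has rank 8 and Smith normal form diag(1,1,1,1,1,1,1,1).

Reading off H_k = ker ∂_k / im ∂_{k+1}:

  H_0: rank C_0 − rank ∂_1 = 9 − 8 = 1, and the invariant factors of ∂_1 are all 1, so H_0 = Z.
  H_1: rank ker ∂_1 − rank ∂_2 = (12 − 8) − 0 = 4, and there is no ∂_2, so H_1 = Z^4.

(K is a triangulation of a wedge of 4 circles.)

H_0 = Z,  H_1 = Z^4.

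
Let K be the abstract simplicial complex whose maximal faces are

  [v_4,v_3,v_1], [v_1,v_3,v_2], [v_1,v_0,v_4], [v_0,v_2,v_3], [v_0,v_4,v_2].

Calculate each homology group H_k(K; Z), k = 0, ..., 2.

Fix the vertex order v_0 < v_1 < v_2 < v_3 < v_4 and write every simplex with vertices in increasing order. Then dim K = 2 and the simplices of K are:

  0-simplices (5): [v_0], [v_1], [v_2], [v_3], [v_4]
  1-simplices (10): [v_0,v_1], [v_0,v_2], [v_0,v_3], [v_0,v_4], [v_1,v_2], [v_1,v_3], [v_1,v_4], [v_2,v_3], [v_2,v_4], [v_3,v_4]
  2-simplices (5): [v_0,v_1,v_4], [v_0,v_2,v_3], [v_0,v_2,v_4], [v_1,v_2,v_3], [v_1,v_3,v_4]

Hence C_0 ≅ Z^5, C_1 ≅ Z^10, C_2 ≅ Z^5.

The boundary map ∂_1: C_1 → C_0 sends each edge [p,q] (with p < q) to q − p.
The resulting 5×10 matrix has rank 4, and its Smith normal form has invariant factors (1,1,1,1).

Boundary ∂_2: C_2 → C_1 sends each 2-simplex [p,q,r] to [q,r] − [p,r] + [p,q]. For instance
  ∂[v_0,v_2,v_4] = [v_2,v_4] − [v_0,v_4] + [v_0,v_2],
  ∂[v_0,v_1,v_4] = [v_1,v_4] − [v_0,v_4] + [v_0,v_1].
The 10×5 boundary matrix has rank 5 and Smith normal form diag(1,1,1,1,1).

Reading off H_k = ker ∂_k / im ∂_{k+1}:

  H_0: rank C_0 − rank ∂_1 = 5 − 4 = 1, and the invariant factors of ∂_1 are all 1, so H_0 ≅ Z.
  H_1: rank ker ∂_1 − rank ∂_2 = (10 − 4) − 5 = 1, and the invariant factors of ∂_2 are all 1, so H_1 ≅ Z.
  H_2: rank ker ∂_2 − rank ∂_3 = (5 − 5) − 0 = 0, and there is no ∂_3, so H_2 ≅ 0.

H_0 ≅ Z,  H_1 ≅ Z,  H_2 = 0.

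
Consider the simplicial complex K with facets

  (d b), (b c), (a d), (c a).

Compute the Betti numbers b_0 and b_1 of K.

b_0 = 1, b_1 = 1.

K has 4 vertices, 4 edges.
rank ∂_0 = 0, rank ∂_1 = 3 ⇒ b_0 = 4 − 0 − 3 = 1; all invariant factors of ∂_1 are 1 so no torsion. So H_0 ≅ Z.
rank ∂_1 = 3, rank ∂_2 = 0 ⇒ b_1 = 4 − 3 − 0 = 1. So H_1 ≅ Z.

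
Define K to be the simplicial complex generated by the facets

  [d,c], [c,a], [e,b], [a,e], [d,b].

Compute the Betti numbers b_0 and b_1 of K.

Take the total order a < b < c < d < e on the vertex set. Then K (dimension 1) consists of the simplices:

  0-simplices (5): a, b, c, d, e
  1-simplices (5): ac, ae, bd, be, cd

Hence C_0 ≅ Z^5, C_1 ≅ Z^5.

∂_1: C_1 → C_0 is given by ∂[p,q] = [q] − [p]. For instance
  ∂bd = d − b.
The 5×5 boundary matrix has rank 4 and Smith normal form diag(1,1,1,1).

Now H_k = ker ∂_k / im ∂_{k+1}, so:

  H_0: rank C_0 − rank ∂_1 = 5 − 4 = 1, and the invariant factors of ∂_1 are all 1, so H_0 ≅ Z.
  H_1: rank ker ∂_1 − rank ∂_2 = (5 − 4) − 0 = 1, and there is no ∂_2, so H_1 ≅ Z.

Hence the Betti numbers are b_0 = 1, b_1 = 1.

b_0 = 1, b_1 = 1.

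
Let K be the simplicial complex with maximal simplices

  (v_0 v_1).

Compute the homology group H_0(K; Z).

Take the total order v_0 < v_1 on the vertex set. Then K (dimension 1) consists of the simplices:

  0-simplices (2): [v_0], [v_1]
  1-simplices (1): [v_0,v_1]

so the chain groups are C_0 ≅ Z^2, C_1 ≅ Z^1.

Boundary ∂_1: C_1 → C_0 sends each edge [p,q] (with p < q) to q − p.
The 2×1 boundary matrix has rank 1 and Smith normal form diag(1).

Now H_k = ker ∂_k / im ∂_{k+1}, so:

  H_0: rank C_0 − rank ∂_1 = 2 − 1 = 1, and the invariant factors of ∂_1 are all 1, so H_0 ≅ Z.

H_0 = Z.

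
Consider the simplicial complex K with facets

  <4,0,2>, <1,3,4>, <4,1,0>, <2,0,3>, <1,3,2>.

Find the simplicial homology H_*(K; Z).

H_0 = Z,  H_1 = Z,  H_2 = 0.

Order the vertices as 0 < 1 < 2 < 3 < 4. Listing each simplex with vertices in this order, K has dimension 2 with simplices:

  0-simplices (5): [0], [1], [2], [3], [4]
  1-simplices (10): [0,1], [0,2], [0,3], [0,4], [1,2], [1,3], [1,4], [2,3], [2,4], [3,4]
  2-simplices (5): [0,1,4], [0,2,3], [0,2,4], [1,2,3], [1,3,4]

Hence C_0 ≅ Z^5, C_1 ≅ Z^10, C_2 ≅ Z^5.

The boundary map ∂_1: C_1 → C_0 sends each edge [p,q] (with p < q) to q − p.
This gives a 5×10 integer matrix of rank 4; reducing to Smith normal form yields diagonal entries (1,1,1,1).

Boundary ∂_2: C_2 → C_1 maps a triangle to the signed sum of its edges. For instance
  ∂[1,2,3] = [2,3] − [1,3] + [1,2],
  ∂[0,1,4] = [1,4] − [0,4] + [0,1].
This gives a 10×5 integer matrix of rank 5; reducing to Smith normal form yields diagonal entries (1,1,1,1,1).

Computing H_k = (kernel of ∂_k) / (image of ∂_{k+1}):

  H_0: rank C_0 − rank ∂_1 = 5 − 4 = 1, and the invariant factors of ∂_1 are all 1, so H_0 = Z.
  H_1: rank ker ∂_1 − rank ∂_2 = (10 − 4) − 5 = 1, and the invariant factors of ∂_2 are all 1, so H_1 = Z.
  H_2: rank ker ∂_2 − rank ∂_3 = (5 − 5) − 0 = 0, and there is no ∂_3, so H_2 = 0.

As a check, the Euler characteristic is 5 − 10 + 5 = 0, which agrees with 1 − 1 + 0 = 0.
(K is a triangulation of the Möbius band.)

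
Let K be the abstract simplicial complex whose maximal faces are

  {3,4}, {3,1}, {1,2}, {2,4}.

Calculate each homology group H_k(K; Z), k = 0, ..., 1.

H_0 = Z,  H_1 = Z.

Order the vertices as 1 < 2 < 3 < 4. Listing each simplex with vertices in this order, K has dimension 1 with simplices:

  0-simplices (4): [1], [2], [3], [4]
  1-simplices (4): [1,2], [1,3], [2,4], [3,4]

Hence C_0 ≅ Z^4, C_1 ≅ Z^4.

Boundary ∂_1: C_1 → C_0 maps an edge to its endpoints' difference, ∂[p,q] = q − p. For instance
  ∂[1,3] = [3] − [1].
The resulting 4×4 matrix has rank 3, and its Smith normal form has invariant factors (1,1,1).

Reading off H_k = ker ∂_k / im ∂_{k+1}:

  H_0: rank C_0 − rank ∂_1 = 4 − 3 = 1, and the invariant factors of ∂_1 are all 1, so H_0 = Z.
  H_1: rank ker ∂_1 − rank ∂_2 = (4 − 3) − 0 = 1, and there is no ∂_2, so H_1 = Z.

(K is a triangulation of the circle S^1.)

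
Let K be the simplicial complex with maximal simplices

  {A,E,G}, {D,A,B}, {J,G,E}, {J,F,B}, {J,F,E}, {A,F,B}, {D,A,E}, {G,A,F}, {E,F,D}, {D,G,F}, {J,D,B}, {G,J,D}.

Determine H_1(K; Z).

H_1 ≅ Z/2.

Order the vertices as A < B < D < E < F < G < J. Listing each simplex with vertices in this order, K has dimension 2 with simplices:

  0-simplices (7): A, B, D, E, F, G, J
  1-simplices (18): AB, AD, AE, AF, AG, BD, BF, BJ, DE, DF, DG, DJ, EF, EG, EJ, FG, FJ, GJ
  2-simplices (12): ABD, ABF, ADE, AEG, AFG, BDJ, BFJ, DEF, DFG, DGJ, EFJ, EGJ

Hence C_0 ≅ Z^7, C_1 ≅ Z^18, C_2 ≅ Z^12.

The boundary map ∂_1: C_1 → C_0 sends each edge [p,q] (with p < q) to q − p.
The 7×18 boundary matrix has rank 6 and Smith normal form diag(1,1,1,1,1,1).

The boundary map ∂_2: C_2 → C_1 acts by ∂[p,q,r] = [q,r] − [p,r] + [p,q]. For instance
  ∂BFJ = FJ − BJ + BF,
  ∂DFG = FG − DG + DF.
As a 18×12 matrix over Z this has rank 12, with invariant factors (1,1,1,1,1,1,1,1,1,1,1,2).

Reading off H_k = ker ∂_k / im ∂_{k+1}:

  H_1: rank ker ∂_1 − rank ∂_2 = (18 − 6) − 12 = 0, and ∂_2 has invariant factor 2 > 1, so H_1 ≅ Z/2.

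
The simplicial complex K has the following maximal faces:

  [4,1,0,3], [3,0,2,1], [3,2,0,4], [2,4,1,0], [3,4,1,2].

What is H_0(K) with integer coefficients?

H_0 = Z.

Take the total order 0 < 1 < 2 < 3 < 4 on the vertex set. Then K (dimension 3) consists of the simplices:

  0-simplices (5): [0], [1], [2], [3], [4]
  1-simplices (10): [0,1], [0,2], [0,3], [0,4], [1,2], [1,3], [1,4], [2,3], [2,4], [3,4]
  2-simplices (10): [0,1,2], [0,1,3], [0,1,4], [0,2,3], [0,2,4], [0,3,4], [1,2,3], [1,2,4], [1,3,4], [2,3,4]
  3-simplices (5): [0,1,2,3], [0,1,2,4], [0,1,3,4], [0,2,3,4], [1,2,3,4]

so the chain groups are C_0 ≅ Z^5, C_1 ≅ Z^10, C_2 ≅ Z^10, C_3 ≅ Z^5.

Boundary ∂_1: C_1 → C_0 maps an edge to its endpoints' difference, ∂[p,q] = q − p. For instance
  ∂[0,4] = [4] − [0].
As a 5×10 matrix over Z this has rank 4, with invariant factors (1,1,1,1).

Boundary ∂_2: C_2 → C_1 sends each 2-simplex [p,q,r] to [q,r] − [p,r] + [p,q]. For instance
  ∂[1,3,4] = [3,4] − [1,4] + [1,3],
  ∂[0,1,3] = [1,3] − [0,3] + [0,1].
The resulting 10×10 matrix has rank 6, and its Smith normal form has invariant factors (1,1,1,1,1,1).

Boundary ∂_3: C_3 → C_2 sends each 3-simplex σ to the alternating sum Σ_i (−1)^i (σ with its i-th vertex removed). For instance
  ∂[1,2,3,4] = [2,3,4] − [1,3,4] + [1,2,4] − [1,2,3],
  ∂[0,1,3,4] = [1,3,4] − [0,3,4] + [0,1,4] − [0,1,3].
This gives a 10×5 integer matrix of rank 4; reducing to Smith normal form yields diagonal entries (1,1,1,1).

Reading off H_k = ker ∂_k / im ∂_{k+1}:

  H_0: rank C_0 − rank ∂_1 = 5 − 4 = 1, and the invariant factors of ∂_1 are all 1, so H_0 = Z.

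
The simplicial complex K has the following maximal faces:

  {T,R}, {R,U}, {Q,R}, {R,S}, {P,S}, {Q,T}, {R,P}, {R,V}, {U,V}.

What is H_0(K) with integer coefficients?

Order the vertices as P < Q < R < S < T < U < V. Listing each simplex with vertices in this order, K has dimension 1 with simplices:

  0-simplices (7): P, Q, R, S, T, U, V
  1-simplices (9): PR, PS, QR, QT, RS, RT, RU, RV, UV

Hence C_0 ≅ Z^7, C_1 ≅ Z^9.

The boundary map ∂_1: C_1 → C_0 sends each edge [p,q] (with p < q) to q − p. For instance
  ∂QT = T − Q.
This gives a 7×9 integer matrix of rank 6; reducing to Smith normal form yields diagonal entries (1,1,1,1,1,1).

Reading off H_k = ker ∂_k / im ∂_{k+1}:

  H_0: rank C_0 − rank ∂_1 = 7 − 6 = 1, and the invariant factors of ∂_1 are all 1, so H_0 = Z.

H_0 ≅ Z.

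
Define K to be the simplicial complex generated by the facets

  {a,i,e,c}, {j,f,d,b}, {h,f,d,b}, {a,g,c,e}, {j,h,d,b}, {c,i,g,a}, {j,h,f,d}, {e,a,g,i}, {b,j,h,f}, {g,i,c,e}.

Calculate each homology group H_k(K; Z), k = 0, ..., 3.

H_0 = Z^2,  H_1 = 0,  H_2 = 0,  H_3 = Z^2.

K has 10 vertices, 20 edges, 20 triangles, 10 3-simplices.
rank ∂_0 = 0, rank ∂_1 = 8 ⇒ b_0 = 10 − 0 − 8 = 2; all invariant factors of ∂_1 are 1 so no torsion. So H_0 ≅ Z^2.
rank ∂_1 = 8, rank ∂_2 = 12 ⇒ b_1 = 20 − 8 − 12 = 0; all invariant factors of ∂_2 are 1 so no torsion. So H_1 ≅ 0.
rank ∂_2 = 12, rank ∂_3 = 8 ⇒ b_2 = 20 − 12 − 8 = 0; all invariant factors of ∂_3 are 1 so no torsion. So H_2 ≅ 0.
rank ∂_3 = 8, rank ∂_4 = 0 ⇒ b_3 = 10 − 8 − 0 = 2. So H_3 ≅ Z^2.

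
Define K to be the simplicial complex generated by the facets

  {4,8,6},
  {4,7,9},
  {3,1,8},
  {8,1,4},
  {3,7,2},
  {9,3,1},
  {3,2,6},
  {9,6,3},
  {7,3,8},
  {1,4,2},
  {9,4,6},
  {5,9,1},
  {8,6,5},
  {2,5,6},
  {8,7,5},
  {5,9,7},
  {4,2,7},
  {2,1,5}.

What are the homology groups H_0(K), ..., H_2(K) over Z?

H_0 = Z,  H_1 = Z^2,  H_2 = Z.

Take the total order 1 < 2 < 3 < 4 < 5 < 6 < 7 < 8 < 9 on the vertex set. Then K (dimension 2) consists of the simplices:

  0-simplices (9): [1], [2], [3], [4], [5], [6], [7], [8], [9]
  1-simplices (27): (27 of them)
  2-simplices (18): [1,2,4], [1,2,5], [1,3,8], [1,3,9], [1,4,8], [1,5,9], [2,3,6], [2,3,7], [2,4,7], [2,5,6], [3,6,9], [3,7,8], [4,6,8], [4,6,9], [4,7,9], [5,6,8], [5,7,8], [5,7,9]

so the chain groups are C_0 ≅ Z^9, C_1 ≅ Z^27, C_2 ≅ Z^18.

Boundary ∂_1: C_1 → C_0 sends each edge [p,q] (with p < q) to q − p.
This gives a 9×27 integer matrix of rank 8; reducing to Smith normal form yields diagonal entries (1,1,1,1,1,1,1,1).

Boundary ∂_2: C_2 → C_1 maps a triangle to the signed sum of its edges. For instance
  ∂[1,4,8] = [4,8] − [1,8] + [1,4],
  ∂[1,2,5] = [2,5] − [1,5] + [1,2].
The 27×18 boundary matrix has rank 17 and Smith normal form diag(1,1,1,1,1,1,1,1,1,1,1,1,1,1,1,1,1).

Computing H_k = (kernel of ∂_k) / (image of ∂_{k+1}):

  H_0: rank C_0 − rank ∂_1 = 9 − 8 = 1, and the invariant factors of ∂_1 are all 1, so H_0 = Z.
  H_1: rank ker ∂_1 − rank ∂_2 = (27 − 8) − 17 = 2, and the invariant factors of ∂_2 are all 1, so H_1 = Z^2.
  H_2: rank ker ∂_2 − rank ∂_3 = (18 − 17) − 0 = 1, and there is no ∂_3, so H_2 = Z.

As a check, the Euler characteristic is 9 − 27 + 18 = 0, which agrees with 1 − 2 + 1 = 0.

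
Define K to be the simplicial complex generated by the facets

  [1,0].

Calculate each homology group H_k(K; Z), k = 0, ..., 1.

H_0 = Z,  H_1 = 0.

Fix the vertex order 0 < 1 and write every simplex with vertices in increasing order. Then dim K = 1 and the simplices of K are:

  0-simplices (2): [0], [1]
  1-simplices (1): [0,1]

Hence C_0 ≅ Z^2, C_1 ≅ Z^1.

Boundary ∂_1: C_1 → C_0 maps an edge to its endpoints' difference, ∂[p,q] = q − p.
This gives a 2×1 integer matrix of rank 1; reducing to Smith normal form yields diagonal entries (1).

Now H_k = ker ∂_k / im ∂_{k+1}, so:

  H_0: rank C_0 − rank ∂_1 = 2 − 1 = 1, and the invariant factors of ∂_1 are all 1, so H_0 = Z.
  H_1: rank ker ∂_1 − rank ∂_2 = (1 − 1) − 0 = 0, and there is no ∂_2, so H_1 = 0.

As a check, the Euler characteristic is 2 − 1 = 1, which agrees with 1 − 0 = 1.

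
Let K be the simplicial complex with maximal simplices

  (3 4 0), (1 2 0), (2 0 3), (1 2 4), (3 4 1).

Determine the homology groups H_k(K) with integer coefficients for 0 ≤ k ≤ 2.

Fix the vertex order 0 < 1 < 2 < 3 < 4 and write every simplex with vertices in increasing order. Then dim K = 2 and the simplices of K are:

  0-simplices (5): [0], [1], [2], [3], [4]
  1-simplices (10): [0,1], [0,2], [0,3], [0,4], [1,2], [1,3], [1,4], [2,3], [2,4], [3,4]
  2-simplices (5): [0,1,2], [0,2,3], [0,3,4], [1,2,4], [1,3,4]

Hence C_0 ≅ Z^5, C_1 ≅ Z^10, C_2 ≅ Z^5.

∂_1: C_1 → C_0 is given by ∂[p,q] = [q] − [p]. For instance
  ∂[2,4] = [4] − [2].
This gives a 5×10 integer matrix of rank 4; reducing to Smith normal form yields diagonal entries (1,1,1,1).

The boundary map ∂_2: C_2 → C_1 sends each 2-simplex [p,q,r] to [q,r] − [p,r] + [p,q]. For instance
  ∂[0,2,3] = [2,3] − [0,3] + [0,2],
  ∂[0,1,2] = [1,2] − [0,2] + [0,1].
This gives a 10×5 integer matrix of rank 5; reducing to Smith normal form yields diagonal entries (1,1,1,1,1).

From H_k ≅ ker(∂_k) / im(∂_{k+1}) we obtain:

  H_0: rank C_0 − rank ∂_1 = 5 − 4 = 1, and the invariant factors of ∂_1 are all 1, so H_0 ≅ Z.
  H_1: rank ker ∂_1 − rank ∂_2 = (10 − 4) − 5 = 1, and the invariant factors of ∂_2 are all 1, so H_1 ≅ Z.
  H_2: rank ker ∂_2 − rank ∂_3 = (5 − 5) − 0 = 0, and there is no ∂_3, so H_2 ≅ 0.

(K is a triangulation of the Möbius band.)

H_0 ≅ Z,  H_1 ≅ Z,  H_2 = 0.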